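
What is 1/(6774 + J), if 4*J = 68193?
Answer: 4/95289 ≈ 4.1978e-5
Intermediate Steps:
J = 68193/4 (J = (¼)*68193 = 68193/4 ≈ 17048.)
1/(6774 + J) = 1/(6774 + 68193/4) = 1/(95289/4) = 4/95289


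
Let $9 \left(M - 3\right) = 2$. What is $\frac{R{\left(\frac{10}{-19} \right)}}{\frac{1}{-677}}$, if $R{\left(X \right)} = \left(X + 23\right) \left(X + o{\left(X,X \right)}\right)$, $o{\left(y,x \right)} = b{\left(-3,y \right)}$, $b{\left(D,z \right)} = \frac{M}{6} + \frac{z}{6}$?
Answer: $\frac{22837241}{19494} \approx 1171.5$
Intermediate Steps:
$M = \frac{29}{9}$ ($M = 3 + \frac{1}{9} \cdot 2 = 3 + \frac{2}{9} = \frac{29}{9} \approx 3.2222$)
$b{\left(D,z \right)} = \frac{29}{54} + \frac{z}{6}$ ($b{\left(D,z \right)} = \frac{29}{9 \cdot 6} + \frac{z}{6} = \frac{29}{9} \cdot \frac{1}{6} + z \frac{1}{6} = \frac{29}{54} + \frac{z}{6}$)
$o{\left(y,x \right)} = \frac{29}{54} + \frac{y}{6}$
$R{\left(X \right)} = \left(23 + X\right) \left(\frac{29}{54} + \frac{7 X}{6}\right)$ ($R{\left(X \right)} = \left(X + 23\right) \left(X + \left(\frac{29}{54} + \frac{X}{6}\right)\right) = \left(23 + X\right) \left(\frac{29}{54} + \frac{7 X}{6}\right)$)
$\frac{R{\left(\frac{10}{-19} \right)}}{\frac{1}{-677}} = \frac{\frac{667}{54} + \frac{7 \left(\frac{10}{-19}\right)^{2}}{6} + \frac{739 \frac{10}{-19}}{27}}{\frac{1}{-677}} = \frac{\frac{667}{54} + \frac{7 \left(10 \left(- \frac{1}{19}\right)\right)^{2}}{6} + \frac{739 \cdot 10 \left(- \frac{1}{19}\right)}{27}}{- \frac{1}{677}} = \left(\frac{667}{54} + \frac{7 \left(- \frac{10}{19}\right)^{2}}{6} + \frac{739}{27} \left(- \frac{10}{19}\right)\right) \left(-677\right) = \left(\frac{667}{54} + \frac{7}{6} \cdot \frac{100}{361} - \frac{7390}{513}\right) \left(-677\right) = \left(\frac{667}{54} + \frac{350}{1083} - \frac{7390}{513}\right) \left(-677\right) = \left(- \frac{33733}{19494}\right) \left(-677\right) = \frac{22837241}{19494}$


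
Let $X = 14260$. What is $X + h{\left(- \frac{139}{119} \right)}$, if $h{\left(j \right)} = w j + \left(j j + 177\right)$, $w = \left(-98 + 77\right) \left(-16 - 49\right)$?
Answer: $\frac{181883213}{14161} \approx 12844.0$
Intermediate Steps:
$w = 1365$ ($w = \left(-21\right) \left(-65\right) = 1365$)
$h{\left(j \right)} = 177 + j^{2} + 1365 j$ ($h{\left(j \right)} = 1365 j + \left(j j + 177\right) = 1365 j + \left(j^{2} + 177\right) = 1365 j + \left(177 + j^{2}\right) = 177 + j^{2} + 1365 j$)
$X + h{\left(- \frac{139}{119} \right)} = 14260 + \left(177 + \left(- \frac{139}{119}\right)^{2} + 1365 \left(- \frac{139}{119}\right)\right) = 14260 + \left(177 + \frac{19321}{14161} - \frac{27105}{17}\right) = 14260 - \frac{20052647}{14161} = \frac{181883213}{14161}$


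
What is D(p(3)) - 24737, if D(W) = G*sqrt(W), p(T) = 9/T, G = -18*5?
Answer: -24737 - 90*sqrt(3) ≈ -24893.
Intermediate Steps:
G = -90
D(W) = -90*sqrt(W)
D(p(3)) - 24737 = -90*sqrt(3) - 24737 = -24737 - 90*sqrt(3)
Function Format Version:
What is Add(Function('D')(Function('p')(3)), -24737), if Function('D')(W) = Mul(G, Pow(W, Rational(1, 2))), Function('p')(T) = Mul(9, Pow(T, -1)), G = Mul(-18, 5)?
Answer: Add(-24737, Mul(-90, Pow(3, Rational(1, 2)))) ≈ -24893.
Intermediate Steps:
G = -90
Function('D')(W) = Mul(-90, Pow(W, Rational(1, 2)))
Add(Function('D')(Function('p')(3)), -24737) = Add(Mul(-90, Pow(Mul(9, Pow(3, -1)), Rational(1, 2))), -24737) = Add(Mul(-90, Pow(Mul(9, Rational(1, 3)), Rational(1, 2))), -24737) = Add(Mul(-90, Pow(3, Rational(1, 2))), -24737) = Add(-24737, Mul(-90, Pow(3, Rational(1, 2))))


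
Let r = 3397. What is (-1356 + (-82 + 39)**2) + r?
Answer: 3890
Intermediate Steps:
(-1356 + (-82 + 39)**2) + r = (-1356 + (-82 + 39)**2) + 3397 = (-1356 + (-43)**2) + 3397 = (-1356 + 1849) + 3397 = 493 + 3397 = 3890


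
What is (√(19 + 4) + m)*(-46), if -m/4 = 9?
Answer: 1656 - 46*√23 ≈ 1435.4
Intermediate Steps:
m = -36 (m = -4*9 = -36)
(√(19 + 4) + m)*(-46) = (√(19 + 4) - 36)*(-46) = (√23 - 36)*(-46) = (-36 + √23)*(-46) = 1656 - 46*√23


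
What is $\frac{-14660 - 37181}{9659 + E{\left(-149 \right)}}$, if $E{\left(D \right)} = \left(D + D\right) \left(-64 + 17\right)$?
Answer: $- \frac{51841}{23665} \approx -2.1906$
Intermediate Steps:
$E{\left(D \right)} = - 94 D$ ($E{\left(D \right)} = 2 D \left(-47\right) = - 94 D$)
$\frac{-14660 - 37181}{9659 + E{\left(-149 \right)}} = \frac{-14660 - 37181}{9659 - -14006} = - \frac{51841}{9659 + 14006} = - \frac{51841}{23665}$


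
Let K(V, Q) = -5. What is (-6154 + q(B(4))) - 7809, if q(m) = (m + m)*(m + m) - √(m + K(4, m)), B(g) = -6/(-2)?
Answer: -13927 - I*√2 ≈ -13927.0 - 1.4142*I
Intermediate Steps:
B(g) = 3 (B(g) = -6*(-½) = 3)
q(m) = -√(-5 + m) + 4*m² (q(m) = (m + m)*(m + m) - √(m - 5) = (2*m)*(2*m) - √(-5 + m) = 4*m² - √(-5 + m) = -√(-5 + m) + 4*m²)
(-6154 + q(B(4))) - 7809 = (-6154 + (-√(-5 + 3) + 4*3²)) - 7809 = (-6154 + (-√(-2) + 4*9)) - 7809 = (-6154 + (-I*√2 + 36)) - 7809 = (-6154 + (36 - I*√2)) - 7809 = (-6118 - I*√2) - 7809 = -13927 - I*√2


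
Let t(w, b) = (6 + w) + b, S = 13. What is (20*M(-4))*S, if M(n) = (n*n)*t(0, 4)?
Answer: 41600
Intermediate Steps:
t(w, b) = 6 + b + w
M(n) = 10*n² (M(n) = (n*n)*(6 + 4 + 0) = n²*10 = 10*n²)
(20*M(-4))*S = (20*(10*(-4)²))*13 = (20*(10*16))*13 = (20*160)*13 = 3200*13 = 41600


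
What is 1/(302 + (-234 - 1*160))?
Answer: -1/92 ≈ -0.010870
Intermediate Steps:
1/(302 + (-234 - 1*160)) = 1/(302 + (-234 - 160)) = 1/(302 - 394) = 1/(-92) = -1/92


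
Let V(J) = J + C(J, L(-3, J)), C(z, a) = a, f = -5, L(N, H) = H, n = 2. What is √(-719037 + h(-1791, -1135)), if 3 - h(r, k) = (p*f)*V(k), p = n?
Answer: I*√741734 ≈ 861.24*I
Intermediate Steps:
p = 2
V(J) = 2*J (V(J) = J + J = 2*J)
h(r, k) = 3 + 20*k (h(r, k) = 3 - 2*(-5)*2*k = 3 - (-10)*2*k = 3 - (-20)*k = 3 + 20*k)
√(-719037 + h(-1791, -1135)) = √(-719037 + (3 + 20*(-1135))) = √(-719037 + (3 - 22700)) = √(-719037 - 22697) = √(-741734) = I*√741734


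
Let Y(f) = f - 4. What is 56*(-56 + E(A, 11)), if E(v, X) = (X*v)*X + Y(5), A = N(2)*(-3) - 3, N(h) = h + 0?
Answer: -64064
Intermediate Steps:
N(h) = h
A = -9 (A = 2*(-3) - 3 = -6 - 3 = -9)
Y(f) = -4 + f
E(v, X) = 1 + v*X**2 (E(v, X) = (X*v)*X + (-4 + 5) = v*X**2 + 1 = 1 + v*X**2)
56*(-56 + E(A, 11)) = 56*(-56 + (1 - 9*11**2)) = 56*(-56 + (1 - 9*121)) = 56*(-56 + (1 - 1089)) = 56*(-56 - 1088) = 56*(-1144) = -64064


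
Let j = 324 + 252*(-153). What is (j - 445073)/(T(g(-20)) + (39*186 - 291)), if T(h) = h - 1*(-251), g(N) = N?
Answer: -483305/7194 ≈ -67.182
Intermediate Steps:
j = -38232 (j = 324 - 38556 = -38232)
T(h) = 251 + h (T(h) = h + 251 = 251 + h)
(j - 445073)/(T(g(-20)) + (39*186 - 291)) = (-38232 - 445073)/((251 - 20) + (39*186 - 291)) = -483305/(231 + (7254 - 291)) = -483305/(231 + 6963) = -483305/7194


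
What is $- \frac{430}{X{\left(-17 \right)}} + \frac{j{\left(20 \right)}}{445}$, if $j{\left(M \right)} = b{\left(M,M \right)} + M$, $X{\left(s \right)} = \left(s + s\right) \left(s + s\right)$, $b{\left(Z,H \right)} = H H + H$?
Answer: $\frac{31729}{51442} \approx 0.61679$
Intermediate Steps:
$b{\left(Z,H \right)} = H + H^{2}$ ($b{\left(Z,H \right)} = H^{2} + H = H + H^{2}$)
$X{\left(s \right)} = 4 s^{2}$ ($X{\left(s \right)} = 2 s 2 s = 4 s^{2}$)
$j{\left(M \right)} = M + M \left(1 + M\right)$ ($j{\left(M \right)} = M \left(1 + M\right) + M = M + M \left(1 + M\right)$)
$- \frac{430}{X{\left(-17 \right)}} + \frac{j{\left(20 \right)}}{445} = - \frac{430}{4 \left(-17\right)^{2}} + \frac{20 \left(2 + 20\right)}{445} = - \frac{430}{4 \cdot 289} + 20 \cdot 22 \cdot \frac{1}{445} = - \frac{430}{1156} + 440 \cdot \frac{1}{445} = \left(-430\right) \frac{1}{1156} + \frac{88}{89} = - \frac{215}{578} + \frac{88}{89} = \frac{31729}{51442}$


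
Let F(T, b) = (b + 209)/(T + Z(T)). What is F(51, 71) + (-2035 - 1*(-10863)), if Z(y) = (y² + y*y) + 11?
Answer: 829837/94 ≈ 8828.0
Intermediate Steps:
Z(y) = 11 + 2*y² (Z(y) = (y² + y²) + 11 = 2*y² + 11 = 11 + 2*y²)
F(T, b) = (209 + b)/(11 + T + 2*T²) (F(T, b) = (b + 209)/(T + (11 + 2*T²)) = (209 + b)/(11 + T + 2*T²))
F(51, 71) + (-2035 - 1*(-10863)) = (209 + 71)/(11 + 51 + 2*51²) + (-2035 - 1*(-10863)) = 280/(11 + 51 + 2*2601) + (-2035 + 10863) = 280/(11 + 51 + 5202) + 8828 = 280/5264 + 8828 = (1/5264)*280 + 8828 = 5/94 + 8828 = 829837/94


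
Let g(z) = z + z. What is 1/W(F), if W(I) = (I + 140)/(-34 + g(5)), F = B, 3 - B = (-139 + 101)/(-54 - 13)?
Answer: -536/3181 ≈ -0.16850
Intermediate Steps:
g(z) = 2*z
B = 163/67 (B = 3 - (-139 + 101)/(-54 - 13) = 3 - (-38)/(-67) = 3 - (-38)*(-1)/67 = 3 - 1*38/67 = 3 - 38/67 = 163/67 ≈ 2.4328)
F = 163/67 ≈ 2.4328
W(I) = -35/6 - I/24 (W(I) = (I + 140)/(-34 + 2*5) = (140 + I)/(-34 + 10) = (140 + I)/(-24) = (140 + I)*(-1/24) = -35/6 - I/24)
1/W(F) = 1/(-35/6 - 1/24*163/67) = 1/(-35/6 - 163/1608) = 1/(-3181/536) = -536/3181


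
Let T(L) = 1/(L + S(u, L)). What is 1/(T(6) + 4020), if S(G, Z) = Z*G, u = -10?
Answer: 54/217079 ≈ 0.00024876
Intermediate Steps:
S(G, Z) = G*Z
T(L) = -1/(9*L) (T(L) = 1/(L - 10*L) = 1/(-9*L) = -1/(9*L))
1/(T(6) + 4020) = 1/(-⅑/6 + 4020) = 1/(-⅑*⅙ + 4020) = 1/(-1/54 + 4020) = 1/(217079/54) = 54/217079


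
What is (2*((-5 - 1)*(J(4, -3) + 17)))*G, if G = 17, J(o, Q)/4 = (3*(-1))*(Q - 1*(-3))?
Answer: -3468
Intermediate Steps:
J(o, Q) = -36 - 12*Q (J(o, Q) = 4*((3*(-1))*(Q - 1*(-3))) = 4*(-3*(Q + 3)) = 4*(-3*(3 + Q)) = 4*(-9 - 3*Q) = -36 - 12*Q)
(2*((-5 - 1)*(J(4, -3) + 17)))*G = (2*((-5 - 1)*((-36 - 12*(-3)) + 17)))*17 = (2*(-6*((-36 + 36) + 17)))*17 = (2*(-6*(0 + 17)))*17 = (2*(-6*17))*17 = (2*(-102))*17 = -204*17 = -3468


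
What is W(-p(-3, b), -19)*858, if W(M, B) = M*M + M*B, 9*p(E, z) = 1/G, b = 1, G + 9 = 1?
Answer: -195481/864 ≈ -226.25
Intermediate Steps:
G = -8 (G = -9 + 1 = -8)
p(E, z) = -1/72 (p(E, z) = (⅑)/(-8) = (⅑)*(-⅛) = -1/72)
W(M, B) = M² + B*M
W(-p(-3, b), -19)*858 = ((-1*(-1/72))*(-19 - 1*(-1/72)))*858 = ((-19 + 1/72)/72)*858 = ((1/72)*(-1367/72))*858 = -1367/5184*858 = -195481/864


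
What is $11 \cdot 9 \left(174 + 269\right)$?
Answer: $43857$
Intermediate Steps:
$11 \cdot 9 \left(174 + 269\right) = 99 \cdot 443 = 43857$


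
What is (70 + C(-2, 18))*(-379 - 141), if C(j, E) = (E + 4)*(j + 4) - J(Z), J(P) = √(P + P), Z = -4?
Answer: -59280 + 1040*I*√2 ≈ -59280.0 + 1470.8*I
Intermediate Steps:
J(P) = √2*√P (J(P) = √(2*P) = √2*√P)
C(j, E) = (4 + E)*(4 + j) - 2*I*√2 (C(j, E) = (E + 4)*(j + 4) - √2*√(-4) = (4 + E)*(4 + j) - √2*2*I = (4 + E)*(4 + j) - 2*I*√2)
(70 + C(-2, 18))*(-379 - 141) = (70 + (16 + 4*18 + 4*(-2) + 18*(-2) - 2*I*√2))*(-379 - 141) = (70 + (16 + 72 - 8 - 36 - 2*I*√2))*(-520) = (70 + (44 - 2*I*√2))*(-520) = (114 - 2*I*√2)*(-520) = -59280 + 1040*I*√2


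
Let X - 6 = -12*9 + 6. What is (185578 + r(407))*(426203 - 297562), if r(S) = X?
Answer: 23860589962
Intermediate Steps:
X = -96 (X = 6 + (-12*9 + 6) = 6 + (-108 + 6) = 6 - 102 = -96)
r(S) = -96
(185578 + r(407))*(426203 - 297562) = (185578 - 96)*(426203 - 297562) = 185482*128641 = 23860589962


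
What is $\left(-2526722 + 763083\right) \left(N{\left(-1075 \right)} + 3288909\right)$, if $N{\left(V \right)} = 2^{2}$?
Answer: $-5800455234407$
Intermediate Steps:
$N{\left(V \right)} = 4$
$\left(-2526722 + 763083\right) \left(N{\left(-1075 \right)} + 3288909\right) = \left(-2526722 + 763083\right) \left(4 + 3288909\right) = \left(-1763639\right) 3288913 = -5800455234407$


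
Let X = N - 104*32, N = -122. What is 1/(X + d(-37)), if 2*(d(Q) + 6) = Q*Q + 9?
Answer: -1/2767 ≈ -0.00036140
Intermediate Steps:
d(Q) = -3/2 + Q²/2 (d(Q) = -6 + (Q*Q + 9)/2 = -6 + (Q² + 9)/2 = -6 + (9 + Q²)/2 = -6 + (9/2 + Q²/2) = -3/2 + Q²/2)
X = -3450 (X = -122 - 104*32 = -122 - 3328 = -3450)
1/(X + d(-37)) = 1/(-3450 + (-3/2 + (½)*(-37)²)) = 1/(-3450 + (-3/2 + (½)*1369)) = 1/(-3450 + (-3/2 + 1369/2)) = 1/(-3450 + 683) = 1/(-2767) = -1/2767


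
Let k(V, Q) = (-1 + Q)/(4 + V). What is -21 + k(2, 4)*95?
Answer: 53/2 ≈ 26.500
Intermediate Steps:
k(V, Q) = (-1 + Q)/(4 + V)
-21 + k(2, 4)*95 = -21 + ((-1 + 4)/(4 + 2))*95 = -21 + (3/6)*95 = -21 + ((⅙)*3)*95 = -21 + (½)*95 = -21 + 95/2 = 53/2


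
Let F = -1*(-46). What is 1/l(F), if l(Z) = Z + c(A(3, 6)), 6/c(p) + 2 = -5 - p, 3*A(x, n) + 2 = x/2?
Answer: 41/1850 ≈ 0.022162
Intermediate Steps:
A(x, n) = -⅔ + x/6 (A(x, n) = -⅔ + (x/2)/3 = -⅔ + x/6)
c(p) = 6/(-7 - p) (c(p) = 6/(-2 + (-5 - p)) = 6/(-7 - p))
F = 46
l(Z) = -36/41 + Z (l(Z) = Z - 6/(7 + (-⅔ + (⅙)*3)) = Z - 6/(7 + (-⅔ + ½)) = Z - 6/(7 - ⅙) = Z - 6/41/6 = Z - 6*6/41 = Z - 36/41 = -36/41 + Z)
1/l(F) = 1/(-36/41 + 46) = 1/(1850/41) = 41/1850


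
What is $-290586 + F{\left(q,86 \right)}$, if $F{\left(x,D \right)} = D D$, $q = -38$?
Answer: $-283190$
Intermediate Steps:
$F{\left(x,D \right)} = D^{2}$
$-290586 + F{\left(q,86 \right)} = -290586 + 86^{2} = -290586 + 7396 = -283190$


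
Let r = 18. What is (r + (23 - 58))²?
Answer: 289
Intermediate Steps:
(r + (23 - 58))² = (18 + (23 - 58))² = (18 - 35)² = (-17)² = 289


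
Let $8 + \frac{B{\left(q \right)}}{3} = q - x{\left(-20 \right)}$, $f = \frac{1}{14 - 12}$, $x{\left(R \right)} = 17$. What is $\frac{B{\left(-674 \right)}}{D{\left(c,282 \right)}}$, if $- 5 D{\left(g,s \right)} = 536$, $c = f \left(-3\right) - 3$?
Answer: $\frac{10485}{536} \approx 19.562$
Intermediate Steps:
$f = \frac{1}{2} \approx 0.5$
$c = - \frac{9}{2}$ ($c = \frac{1}{2} \left(-3\right) - 3 = - \frac{3}{2} - 3 = - \frac{9}{2} \approx -4.5$)
$B{\left(q \right)} = -75 + 3 q$ ($B{\left(q \right)} = -24 + 3 \left(q - 17\right) = -24 + 3 \left(-17 + q\right) = -24 + \left(-51 + 3 q\right) = -75 + 3 q$)
$D{\left(g,s \right)} = - \frac{536}{5}$ ($D{\left(g,s \right)} = \left(- \frac{1}{5}\right) 536 = - \frac{536}{5}$)
$\frac{B{\left(-674 \right)}}{D{\left(c,282 \right)}} = \frac{-75 + 3 \left(-674\right)}{- \frac{536}{5}} = \left(-75 - 2022\right) \left(- \frac{5}{536}\right) = \left(-2097\right) \left(- \frac{5}{536}\right) = \frac{10485}{536}$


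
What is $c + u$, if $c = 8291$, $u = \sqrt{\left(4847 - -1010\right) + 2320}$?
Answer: $8291 + \sqrt{8177} \approx 8381.4$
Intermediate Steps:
$u = \sqrt{8177}$ ($u = \sqrt{\left(4847 + 1010\right) + 2320} = \sqrt{5857 + 2320} = \sqrt{8177} \approx 90.427$)
$c + u = 8291 + \sqrt{8177}$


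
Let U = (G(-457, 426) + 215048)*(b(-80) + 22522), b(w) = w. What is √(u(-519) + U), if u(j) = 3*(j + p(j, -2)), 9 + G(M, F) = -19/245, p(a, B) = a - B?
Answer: 6*√3351319715/5 ≈ 69469.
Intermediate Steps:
G(M, F) = -2224/245 (G(M, F) = -9 - 19/245 = -2224/245)
u(j) = 6 + 6*j (u(j) = 3*(j + (j - 1*(-2))) = 3*(j + (j + 2)) = 3*(j + (2 + j)) = 3*(2 + 2*j) = 6 + 6*j)
U = 24129517488/5 (U = (-2224/245 + 215048)*(-80 + 22522) = (52684536/245)*22442 = 24129517488/5 ≈ 4.8259e+9)
√(u(-519) + U) = √((6 + 6*(-519)) + 24129517488/5) = √((6 - 3114) + 24129517488/5) = √(-3108 + 24129517488/5) = √(24129501948/5) = 6*√3351319715/5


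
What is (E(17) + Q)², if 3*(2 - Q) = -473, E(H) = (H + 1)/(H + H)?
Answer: 66748900/2601 ≈ 25663.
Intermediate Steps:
E(H) = (1 + H)/(2*H) (E(H) = (1 + H)/((2*H)) = (1 + H)*(1/(2*H)) = (1 + H)/(2*H))
Q = 479/3 (Q = 2 - ⅓*(-473) = 2 + 473/3 = 479/3 ≈ 159.67)
(E(17) + Q)² = ((½)*(1 + 17)/17 + 479/3)² = ((½)*(1/17)*18 + 479/3)² = (9/17 + 479/3)² = (8170/51)² = 66748900/2601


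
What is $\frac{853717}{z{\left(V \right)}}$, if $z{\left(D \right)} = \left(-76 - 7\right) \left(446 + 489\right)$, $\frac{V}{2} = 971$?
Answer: $- \frac{853717}{77605} \approx -11.001$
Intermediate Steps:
$V = 1942$ ($V = 2 \cdot 971 = 1942$)
$z{\left(D \right)} = -77605$ ($z{\left(D \right)} = \left(-83\right) 935 = -77605$)
$\frac{853717}{z{\left(V \right)}} = \frac{853717}{-77605} = 853717 \left(- \frac{1}{77605}\right) = - \frac{853717}{77605}$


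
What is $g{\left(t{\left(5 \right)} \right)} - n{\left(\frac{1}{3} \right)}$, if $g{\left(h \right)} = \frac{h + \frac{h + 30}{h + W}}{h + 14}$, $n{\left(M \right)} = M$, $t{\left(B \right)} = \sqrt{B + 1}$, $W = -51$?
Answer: $- \frac{100469}{246525} + \frac{6122 \sqrt{6}}{82175} \approx -0.22505$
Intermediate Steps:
$t{\left(B \right)} = \sqrt{1 + B}$
$g{\left(h \right)} = \frac{h + \frac{30 + h}{-51 + h}}{14 + h}$ ($g{\left(h \right)} = \frac{h + \frac{h + 30}{h - 51}}{h + 14} = \frac{h + \frac{30 + h}{-51 + h}}{14 + h}$)
$g{\left(t{\left(5 \right)} \right)} - n{\left(\frac{1}{3} \right)} = \frac{-30 - \left(\sqrt{1 + 5}\right)^{2} + 50 \sqrt{1 + 5}}{714 - \left(\sqrt{1 + 5}\right)^{2} + 37 \sqrt{1 + 5}} - \frac{1}{3} = \frac{-30 - \left(\sqrt{6}\right)^{2} + 50 \sqrt{6}}{714 - \left(\sqrt{6}\right)^{2} + 37 \sqrt{6}} - \frac{1}{3} = \frac{-30 - 6 + 50 \sqrt{6}}{714 - 6 + 37 \sqrt{6}} - \frac{1}{3} = \frac{-36 + 50 \sqrt{6}}{708 + 37 \sqrt{6}} - \frac{1}{3} = - \frac{1}{3} + \frac{-36 + 50 \sqrt{6}}{708 + 37 \sqrt{6}}$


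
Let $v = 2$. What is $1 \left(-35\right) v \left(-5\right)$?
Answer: $350$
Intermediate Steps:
$1 \left(-35\right) v \left(-5\right) = 1 \left(-35\right) 2 \left(-5\right) = \left(-35\right) \left(-10\right) = 350$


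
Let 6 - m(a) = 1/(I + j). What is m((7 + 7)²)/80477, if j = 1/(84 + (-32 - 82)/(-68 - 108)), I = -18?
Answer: 811413/10783435138 ≈ 7.5246e-5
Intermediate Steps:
j = 88/7449 (j = 1/(84 - 114/(-176)) = 1/(84 - 114*(-1/176)) = 1/(84 + 57/88) = 1/(7449/88) = 88/7449 ≈ 0.011814)
m(a) = 811413/133994 (m(a) = 6 - 1/(-18 + 88/7449) = 6 - 1/(-133994/7449) = 6 - 1*(-7449/133994) = 6 + 7449/133994 = 811413/133994)
m((7 + 7)²)/80477 = (811413/133994)/80477 = (811413/133994)*(1/80477) = 811413/10783435138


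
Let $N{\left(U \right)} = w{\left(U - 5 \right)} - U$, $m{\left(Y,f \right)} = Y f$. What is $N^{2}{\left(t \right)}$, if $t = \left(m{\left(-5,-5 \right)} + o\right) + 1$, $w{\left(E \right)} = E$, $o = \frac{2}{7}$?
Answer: $25$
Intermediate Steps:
$o = \frac{2}{7}$ ($o = 2 \cdot \frac{1}{7} = \frac{2}{7} \approx 0.28571$)
$t = \frac{184}{7}$ ($t = \left(\left(-5\right) \left(-5\right) + \frac{2}{7}\right) + 1 = \left(25 + \frac{2}{7}\right) + 1 = \frac{177}{7} + 1 = \frac{184}{7} \approx 26.286$)
$N{\left(U \right)} = -5$ ($N{\left(U \right)} = \left(U - 5\right) - U = \left(-5 + U\right) - U = -5$)
$N^{2}{\left(t \right)} = \left(-5\right)^{2} = 25$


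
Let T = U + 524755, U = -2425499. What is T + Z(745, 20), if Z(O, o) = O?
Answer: -1899999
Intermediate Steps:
T = -1900744 (T = -2425499 + 524755 = -1900744)
T + Z(745, 20) = -1900744 + 745 = -1899999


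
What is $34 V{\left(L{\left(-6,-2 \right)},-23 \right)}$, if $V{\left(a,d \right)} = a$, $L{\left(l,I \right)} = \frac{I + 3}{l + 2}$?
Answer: $- \frac{17}{2} \approx -8.5$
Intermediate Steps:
$L{\left(l,I \right)} = \frac{3 + I}{2 + l}$
$34 V{\left(L{\left(-6,-2 \right)},-23 \right)} = 34 \frac{3 - 2}{2 - 6} = 34 \frac{1}{-4} \cdot 1 = 34 \left(\left(- \frac{1}{4}\right) 1\right) = 34 \left(- \frac{1}{4}\right) = - \frac{17}{2}$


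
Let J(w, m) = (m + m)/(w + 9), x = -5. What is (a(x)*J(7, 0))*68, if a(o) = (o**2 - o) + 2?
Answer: 0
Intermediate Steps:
J(w, m) = 2*m/(9 + w) (J(w, m) = (2*m)/(9 + w) = 2*m/(9 + w))
a(o) = 2 + o**2 - o
(a(x)*J(7, 0))*68 = ((2 + (-5)**2 - 1*(-5))*(2*0/(9 + 7)))*68 = ((2 + 25 + 5)*(2*0/16))*68 = (32*(2*0*(1/16)))*68 = (32*0)*68 = 0*68 = 0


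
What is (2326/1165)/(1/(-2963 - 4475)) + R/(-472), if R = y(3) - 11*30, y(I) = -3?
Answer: -8165583991/549880 ≈ -14850.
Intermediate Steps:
R = -333 (R = -3 - 11*30 = -3 - 330 = -333)
(2326/1165)/(1/(-2963 - 4475)) + R/(-472) = (2326/1165)/(1/(-2963 - 4475)) - 333/(-472) = (2326*(1/1165))/(1/(-7438)) - 333*(-1/472) = 2326/(1165*(-1/7438)) + 333/472 = (2326/1165)*(-7438) + 333/472 = -17300788/1165 + 333/472 = -8165583991/549880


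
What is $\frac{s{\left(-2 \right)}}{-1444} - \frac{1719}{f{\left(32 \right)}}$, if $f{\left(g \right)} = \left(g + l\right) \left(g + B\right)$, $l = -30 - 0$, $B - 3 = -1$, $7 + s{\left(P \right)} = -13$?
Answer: $- \frac{620219}{24548} \approx -25.266$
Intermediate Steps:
$s{\left(P \right)} = -20$ ($s{\left(P \right)} = -7 - 13 = -20$)
$B = 2$ ($B = 3 - 1 = 2$)
$l = -30$ ($l = -30 + 0 = -30$)
$f{\left(g \right)} = \left(-30 + g\right) \left(2 + g\right)$ ($f{\left(g \right)} = \left(g - 30\right) \left(g + 2\right) = \left(-30 + g\right) \left(2 + g\right)$)
$\frac{s{\left(-2 \right)}}{-1444} - \frac{1719}{f{\left(32 \right)}} = - \frac{20}{-1444} - \frac{1719}{-60 + 32^{2} - 896} = \left(-20\right) \left(- \frac{1}{1444}\right) - \frac{1719}{-60 + 1024 - 896} = \frac{5}{361} - \frac{1719}{68} = - \frac{620219}{24548}$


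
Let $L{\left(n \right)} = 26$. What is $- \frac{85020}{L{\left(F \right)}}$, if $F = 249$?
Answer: $-3270$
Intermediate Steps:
$- \frac{85020}{L{\left(F \right)}} = - \frac{85020}{26} = \left(-85020\right) \frac{1}{26} = -3270$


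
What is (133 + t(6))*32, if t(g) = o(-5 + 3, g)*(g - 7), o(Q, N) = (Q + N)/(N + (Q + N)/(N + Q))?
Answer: 29664/7 ≈ 4237.7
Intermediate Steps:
o(Q, N) = (N + Q)/(1 + N) (o(Q, N) = (N + Q)/(N + (N + Q)/(N + Q)) = (N + Q)/(N + 1) = (N + Q)/(1 + N))
t(g) = (-7 + g)*(-2 + g)/(1 + g) (t(g) = ((g + (-5 + 3))/(1 + g))*(g - 7) = ((g - 2)/(1 + g))*(-7 + g) = ((-2 + g)/(1 + g))*(-7 + g) = (-7 + g)*(-2 + g)/(1 + g))
(133 + t(6))*32 = (133 + (-7 + 6)*(-2 + 6)/(1 + 6))*32 = (133 - 1*4/7)*32 = (133 + (⅐)*(-1)*4)*32 = (133 - 4/7)*32 = (927/7)*32 = 29664/7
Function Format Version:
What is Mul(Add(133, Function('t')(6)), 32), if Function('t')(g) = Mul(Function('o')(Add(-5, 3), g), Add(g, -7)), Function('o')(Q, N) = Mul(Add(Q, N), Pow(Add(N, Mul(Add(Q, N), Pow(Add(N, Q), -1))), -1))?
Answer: Rational(29664, 7) ≈ 4237.7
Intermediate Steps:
Function('o')(Q, N) = Mul(Pow(Add(1, N), -1), Add(N, Q)) (Function('o')(Q, N) = Mul(Add(N, Q), Pow(Add(N, Mul(Add(N, Q), Pow(Add(N, Q), -1))), -1)) = Mul(Add(N, Q), Pow(Add(N, 1), -1)) = Mul(Add(N, Q), Pow(Add(1, N), -1)) = Mul(Pow(Add(1, N), -1), Add(N, Q)))
Function('t')(g) = Mul(Pow(Add(1, g), -1), Add(-7, g), Add(-2, g)) (Function('t')(g) = Mul(Mul(Pow(Add(1, g), -1), Add(g, Add(-5, 3))), Add(g, -7)) = Mul(Mul(Pow(Add(1, g), -1), Add(g, -2)), Add(-7, g)) = Mul(Mul(Pow(Add(1, g), -1), Add(-2, g)), Add(-7, g)) = Mul(Pow(Add(1, g), -1), Add(-7, g), Add(-2, g)))
Mul(Add(133, Function('t')(6)), 32) = Mul(Add(133, Mul(Pow(Add(1, 6), -1), Add(-7, 6), Add(-2, 6))), 32) = Mul(Add(133, Mul(Pow(7, -1), -1, 4)), 32) = Mul(Add(133, Mul(Rational(1, 7), -1, 4)), 32) = Mul(Add(133, Rational(-4, 7)), 32) = Mul(Rational(927, 7), 32) = Rational(29664, 7)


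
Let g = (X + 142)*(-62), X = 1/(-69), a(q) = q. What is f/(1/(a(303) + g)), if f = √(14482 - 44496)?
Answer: -586507*I*√30014/69 ≈ -1.4726e+6*I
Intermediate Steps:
f = I*√30014 (f = √(-30014) = I*√30014 ≈ 173.25*I)
X = -1/69 ≈ -0.014493
g = -607414/69 (g = (-1/69 + 142)*(-62) = (9797/69)*(-62) = -607414/69 ≈ -8803.1)
f/(1/(a(303) + g)) = (I*√30014)/(1/(303 - 607414/69)) = (I*√30014)/(1/(-586507/69)) = (I*√30014)/(-69/586507) = (I*√30014)*(-586507/69) = -586507*I*√30014/69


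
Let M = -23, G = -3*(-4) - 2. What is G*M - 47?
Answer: -277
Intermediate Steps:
G = 10 (G = 12 - 2 = 10)
G*M - 47 = 10*(-23) - 47 = -230 - 47 = -277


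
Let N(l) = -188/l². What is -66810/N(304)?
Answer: 1543578240/47 ≈ 3.2842e+7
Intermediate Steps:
N(l) = -188/l²
-66810/N(304) = -66810/((-188/304²)) = -66810/((-188*1/92416)) = -66810/(-47/23104) = -66810*(-23104/47) = 1543578240/47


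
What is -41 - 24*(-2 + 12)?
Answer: -281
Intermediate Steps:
-41 - 24*(-2 + 12) = -41 - 24*10 = -41 - 240 = -281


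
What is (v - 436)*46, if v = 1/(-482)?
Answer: -4833519/241 ≈ -20056.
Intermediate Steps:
v = -1/482 ≈ -0.0020747
(v - 436)*46 = (-1/482 - 436)*46 = -210153/482*46 = -4833519/241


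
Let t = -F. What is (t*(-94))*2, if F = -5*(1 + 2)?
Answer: -2820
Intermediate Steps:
F = -15 (F = -5*3 = -15)
t = 15 (t = -1*(-15) = 15)
(t*(-94))*2 = (15*(-94))*2 = -1410*2 = -2820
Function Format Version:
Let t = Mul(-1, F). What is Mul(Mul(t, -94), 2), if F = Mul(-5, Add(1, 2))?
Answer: -2820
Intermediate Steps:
F = -15 (F = Mul(-5, 3) = -15)
t = 15 (t = Mul(-1, -15) = 15)
Mul(Mul(t, -94), 2) = Mul(Mul(15, -94), 2) = Mul(-1410, 2) = -2820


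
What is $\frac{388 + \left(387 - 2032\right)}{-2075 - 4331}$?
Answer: $\frac{1257}{6406} \approx 0.19622$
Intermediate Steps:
$\frac{388 + \left(387 - 2032\right)}{-2075 - 4331} = \frac{388 - 1645}{-6406} = \left(-1257\right) \left(- \frac{1}{6406}\right) = \frac{1257}{6406}$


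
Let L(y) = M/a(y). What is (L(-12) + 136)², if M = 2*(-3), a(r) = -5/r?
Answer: 369664/25 ≈ 14787.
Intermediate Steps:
M = -6
L(y) = 6*y/5 (L(y) = -6*(-y/5) = -(-6)*y/5 = 6*y/5)
(L(-12) + 136)² = ((6/5)*(-12) + 136)² = (-72/5 + 136)² = (608/5)² = 369664/25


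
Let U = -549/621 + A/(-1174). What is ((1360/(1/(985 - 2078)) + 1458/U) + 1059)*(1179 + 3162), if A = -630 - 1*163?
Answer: -109468149036285/16897 ≈ -6.4786e+9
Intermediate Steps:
A = -793 (A = -630 - 163 = -793)
U = -16897/81006 (U = -549/621 - 793/(-1174) = -549*1/621 - 793*(-1/1174) = -61/69 + 793/1174 = -16897/81006 ≈ -0.20859)
((1360/(1/(985 - 2078)) + 1458/U) + 1059)*(1179 + 3162) = ((1360/(1/(985 - 2078)) + 1458/(-16897/81006)) + 1059)*(1179 + 3162) = ((1360/(1/(-1093)) + 1458*(-81006/16897)) + 1059)*4341 = ((1360/(-1/1093) - 118106748/16897) + 1059)*4341 = ((1360*(-1093) - 118106748/16897) + 1059)*4341 = ((-1486480 - 118106748/16897) + 1059)*4341 = (-25235159308/16897 + 1059)*4341 = -25217265385/16897*4341 = -109468149036285/16897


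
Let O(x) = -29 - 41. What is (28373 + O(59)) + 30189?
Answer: 58492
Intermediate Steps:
O(x) = -70
(28373 + O(59)) + 30189 = (28373 - 70) + 30189 = 28303 + 30189 = 58492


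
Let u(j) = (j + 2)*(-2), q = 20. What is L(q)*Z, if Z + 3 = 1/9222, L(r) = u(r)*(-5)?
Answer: -3043150/4611 ≈ -659.98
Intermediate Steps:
u(j) = -4 - 2*j (u(j) = (2 + j)*(-2) = -4 - 2*j)
L(r) = 20 + 10*r (L(r) = (-4 - 2*r)*(-5) = 20 + 10*r)
Z = -27665/9222 (Z = -3 + 1/9222 = -27665/9222 ≈ -2.9999)
L(q)*Z = (20 + 10*20)*(-27665/9222) = (20 + 200)*(-27665/9222) = 220*(-27665/9222) = -3043150/4611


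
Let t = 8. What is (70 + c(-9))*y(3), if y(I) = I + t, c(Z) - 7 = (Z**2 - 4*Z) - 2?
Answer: 2112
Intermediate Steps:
c(Z) = 5 + Z**2 - 4*Z (c(Z) = 7 + ((Z**2 - 4*Z) - 2) = 7 + (-2 + Z**2 - 4*Z) = 5 + Z**2 - 4*Z)
y(I) = 8 + I (y(I) = I + 8 = 8 + I)
(70 + c(-9))*y(3) = (70 + (5 + (-9)**2 - 4*(-9)))*(8 + 3) = (70 + (5 + 81 + 36))*11 = (70 + 122)*11 = 192*11 = 2112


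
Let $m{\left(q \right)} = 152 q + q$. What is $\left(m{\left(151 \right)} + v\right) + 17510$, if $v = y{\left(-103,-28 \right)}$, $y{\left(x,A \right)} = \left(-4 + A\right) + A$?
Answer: $40553$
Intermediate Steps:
$m{\left(q \right)} = 153 q$
$y{\left(x,A \right)} = -4 + 2 A$
$v = -60$ ($v = -4 + 2 \left(-28\right) = -4 - 56 = -60$)
$\left(m{\left(151 \right)} + v\right) + 17510 = \left(153 \cdot 151 - 60\right) + 17510 = \left(23103 - 60\right) + 17510 = 23043 + 17510 = 40553$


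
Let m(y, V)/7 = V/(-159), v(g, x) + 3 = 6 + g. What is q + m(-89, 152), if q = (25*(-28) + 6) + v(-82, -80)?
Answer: -123971/159 ≈ -779.69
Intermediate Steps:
v(g, x) = 3 + g (v(g, x) = -3 + (6 + g) = 3 + g)
m(y, V) = -7*V/159 (m(y, V) = 7*(V/(-159)) = 7*(V*(-1/159)) = 7*(-V/159) = -7*V/159)
q = -773 (q = (25*(-28) + 6) + (3 - 82) = (-700 + 6) - 79 = -694 - 79 = -773)
q + m(-89, 152) = -773 - 7/159*152 = -773 - 1064/159 = -123971/159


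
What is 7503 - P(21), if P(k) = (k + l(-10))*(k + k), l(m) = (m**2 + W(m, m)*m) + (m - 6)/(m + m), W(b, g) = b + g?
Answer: -30063/5 ≈ -6012.6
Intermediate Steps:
l(m) = 3*m**2 + (-6 + m)/(2*m) (l(m) = (m**2 + (m + m)*m) + (m - 6)/(m + m) = (m**2 + (2*m)*m) + (-6 + m)/((2*m)) = (m**2 + 2*m**2) + (-6 + m)*(1/(2*m)) = 3*m**2 + (-6 + m)/(2*m))
P(k) = 2*k*(1504/5 + k) (P(k) = (k + (1/2)*(-6 - 10 + 6*(-10)**3)/(-10))*(k + k) = (k + (1/2)*(-1/10)*(-6 - 10 + 6*(-1000)))*(2*k) = (k + (1/2)*(-1/10)*(-6 - 10 - 6000))*(2*k) = (k + (1/2)*(-1/10)*(-6016))*(2*k) = (k + 1504/5)*(2*k) = (1504/5 + k)*(2*k) = 2*k*(1504/5 + k))
7503 - P(21) = 7503 - 2*21*(1504 + 5*21)/5 = 7503 - 2*21*(1504 + 105)/5 = 7503 - 2*21*1609/5 = 7503 - 1*67578/5 = 7503 - 67578/5 = -30063/5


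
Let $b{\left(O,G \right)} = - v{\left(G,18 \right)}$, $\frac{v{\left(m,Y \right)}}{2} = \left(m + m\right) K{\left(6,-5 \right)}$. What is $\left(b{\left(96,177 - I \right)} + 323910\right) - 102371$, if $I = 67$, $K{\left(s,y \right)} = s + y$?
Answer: $221099$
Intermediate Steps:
$v{\left(m,Y \right)} = 4 m$ ($v{\left(m,Y \right)} = 2 \left(m + m\right) \left(6 - 5\right) = 2 \cdot 2 m 1 = 2 \cdot 2 m = 4 m$)
$b{\left(O,G \right)} = - 4 G$
$\left(b{\left(96,177 - I \right)} + 323910\right) - 102371 = \left(- 4 \left(177 - 67\right) + 323910\right) - 102371 = \left(\left(-4\right) 110 + 323910\right) - 102371 = \left(-440 + 323910\right) - 102371 = 323470 - 102371 = 221099$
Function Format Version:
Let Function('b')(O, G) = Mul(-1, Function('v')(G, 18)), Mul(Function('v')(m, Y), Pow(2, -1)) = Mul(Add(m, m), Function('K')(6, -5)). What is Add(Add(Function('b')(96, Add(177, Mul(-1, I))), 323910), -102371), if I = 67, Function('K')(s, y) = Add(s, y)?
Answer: 221099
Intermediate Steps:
Function('v')(m, Y) = Mul(4, m) (Function('v')(m, Y) = Mul(2, Mul(Add(m, m), Add(6, -5))) = Mul(2, Mul(Mul(2, m), 1)) = Mul(2, Mul(2, m)) = Mul(4, m))
Function('b')(O, G) = Mul(-4, G) (Function('b')(O, G) = Mul(-1, Mul(4, G)) = Mul(-4, G))
Add(Add(Function('b')(96, Add(177, Mul(-1, I))), 323910), -102371) = Add(Add(Mul(-4, Add(177, Mul(-1, 67))), 323910), -102371) = Add(Add(Mul(-4, Add(177, -67)), 323910), -102371) = Add(Add(Mul(-4, 110), 323910), -102371) = Add(Add(-440, 323910), -102371) = Add(323470, -102371) = 221099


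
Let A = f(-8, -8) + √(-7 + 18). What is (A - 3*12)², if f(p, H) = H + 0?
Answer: (44 - √11)² ≈ 1655.1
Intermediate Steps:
f(p, H) = H
A = -8 + √11 (A = -8 + √(-7 + 18) = -8 + √11 ≈ -4.6834)
(A - 3*12)² = ((-8 + √11) - 3*12)² = ((-8 + √11) - 36)² = (-44 + √11)²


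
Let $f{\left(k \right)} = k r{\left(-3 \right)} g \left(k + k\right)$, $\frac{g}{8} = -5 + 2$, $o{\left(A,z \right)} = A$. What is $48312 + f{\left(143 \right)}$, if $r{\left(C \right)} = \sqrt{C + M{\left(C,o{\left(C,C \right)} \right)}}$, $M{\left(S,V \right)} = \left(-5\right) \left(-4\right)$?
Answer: $48312 - 981552 \sqrt{17} \approx -3.9987 \cdot 10^{6}$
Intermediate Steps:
$M{\left(S,V \right)} = 20$
$r{\left(C \right)} = \sqrt{20 + C}$ ($r{\left(C \right)} = \sqrt{C + 20} = \sqrt{20 + C}$)
$g = -24$ ($g = 8 \left(-5 + 2\right) = 8 \left(-3\right) = -24$)
$f{\left(k \right)} = - 48 \sqrt{17} k^{2}$ ($f{\left(k \right)} = k \sqrt{20 - 3} \left(- 24 \left(k + k\right)\right) = k \sqrt{17} \left(- 24 \cdot 2 k\right) = k \sqrt{17} \left(- 48 k\right) = - 48 \sqrt{17} k^{2}$)
$48312 + f{\left(143 \right)} = 48312 - 48 \sqrt{17} \cdot 143^{2} = 48312 - 48 \sqrt{17} \cdot 20449 = 48312 - 981552 \sqrt{17}$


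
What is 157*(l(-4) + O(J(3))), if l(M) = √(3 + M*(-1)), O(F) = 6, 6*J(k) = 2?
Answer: 942 + 157*√7 ≈ 1357.4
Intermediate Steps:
J(k) = ⅓ (J(k) = (⅙)*2 = ⅓)
l(M) = √(3 - M)
157*(l(-4) + O(J(3))) = 157*(√(3 - 1*(-4)) + 6) = 157*(√(3 + 4) + 6) = 157*(√7 + 6) = 157*(6 + √7) = 942 + 157*√7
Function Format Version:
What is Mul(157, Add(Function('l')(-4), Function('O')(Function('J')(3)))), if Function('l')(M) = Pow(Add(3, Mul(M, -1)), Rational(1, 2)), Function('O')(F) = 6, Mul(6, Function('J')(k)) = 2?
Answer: Add(942, Mul(157, Pow(7, Rational(1, 2)))) ≈ 1357.4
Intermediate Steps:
Function('J')(k) = Rational(1, 3) (Function('J')(k) = Mul(Rational(1, 6), 2) = Rational(1, 3))
Function('l')(M) = Pow(Add(3, Mul(-1, M)), Rational(1, 2))
Mul(157, Add(Function('l')(-4), Function('O')(Function('J')(3)))) = Mul(157, Add(Pow(Add(3, Mul(-1, -4)), Rational(1, 2)), 6)) = Mul(157, Add(Pow(Add(3, 4), Rational(1, 2)), 6)) = Mul(157, Add(Pow(7, Rational(1, 2)), 6)) = Mul(157, Add(6, Pow(7, Rational(1, 2)))) = Add(942, Mul(157, Pow(7, Rational(1, 2))))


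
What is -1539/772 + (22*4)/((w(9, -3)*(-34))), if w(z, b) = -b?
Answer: -112457/39372 ≈ -2.8563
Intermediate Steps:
-1539/772 + (22*4)/((w(9, -3)*(-34))) = -1539/772 + (22*4)/((-1*(-3)*(-34))) = -1539*1/772 + 88/((3*(-34))) = -1539/772 + 88/(-102) = -1539/772 + 88*(-1/102) = -1539/772 - 44/51 = -112457/39372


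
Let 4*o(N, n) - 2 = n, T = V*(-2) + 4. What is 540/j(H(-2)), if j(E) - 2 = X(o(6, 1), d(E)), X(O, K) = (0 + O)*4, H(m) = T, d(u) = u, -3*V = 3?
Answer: 108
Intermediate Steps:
V = -1 (V = -⅓*3 = -1)
T = 6 (T = -1*(-2) + 4 = 2 + 4 = 6)
o(N, n) = ½ + n/4
H(m) = 6
X(O, K) = 4*O (X(O, K) = O*4 = 4*O)
j(E) = 5 (j(E) = 2 + 4*(½ + (¼)*1) = 2 + 4*(½ + ¼) = 2 + 4*(¾) = 2 + 3 = 5)
540/j(H(-2)) = 540/5 = 540*(⅕) = 108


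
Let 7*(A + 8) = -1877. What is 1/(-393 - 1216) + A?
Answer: -3110204/11263 ≈ -276.14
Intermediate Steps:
A = -1933/7 (A = -8 + (⅐)*(-1877) = -8 - 1877/7 = -1933/7 ≈ -276.14)
1/(-393 - 1216) + A = 1/(-393 - 1216) - 1933/7 = 1/(-1609) - 1933/7 = -1/1609 - 1933/7 = -3110204/11263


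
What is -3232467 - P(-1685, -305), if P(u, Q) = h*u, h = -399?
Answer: -3904782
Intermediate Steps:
P(u, Q) = -399*u
-3232467 - P(-1685, -305) = -3232467 - (-399)*(-1685) = -3232467 - 1*672315 = -3232467 - 672315 = -3904782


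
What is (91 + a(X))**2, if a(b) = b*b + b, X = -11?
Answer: 40401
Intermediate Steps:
a(b) = b + b**2 (a(b) = b**2 + b = b + b**2)
(91 + a(X))**2 = (91 - 11*(1 - 11))**2 = (91 - 11*(-10))**2 = (91 + 110)**2 = 201**2 = 40401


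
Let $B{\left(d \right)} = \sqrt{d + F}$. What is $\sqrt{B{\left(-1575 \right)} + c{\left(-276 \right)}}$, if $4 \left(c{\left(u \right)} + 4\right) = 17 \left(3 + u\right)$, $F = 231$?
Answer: $\frac{\sqrt{-4657 + 32 i \sqrt{21}}}{2} \approx 0.53715 + 34.125 i$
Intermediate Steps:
$B{\left(d \right)} = \sqrt{231 + d}$ ($B{\left(d \right)} = \sqrt{d + 231} = \sqrt{231 + d}$)
$c{\left(u \right)} = \frac{35}{4} + \frac{17 u}{4}$ ($c{\left(u \right)} = -4 + \frac{17 \left(3 + u\right)}{4} = -4 + \frac{51 + 17 u}{4} = -4 + \left(\frac{51}{4} + \frac{17 u}{4}\right) = \frac{35}{4} + \frac{17 u}{4}$)
$\sqrt{B{\left(-1575 \right)} + c{\left(-276 \right)}} = \sqrt{\sqrt{231 - 1575} + \left(\frac{35}{4} + \frac{17}{4} \left(-276\right)\right)} = \sqrt{\sqrt{-1344} + \left(\frac{35}{4} - 1173\right)} = \sqrt{8 i \sqrt{21} - \frac{4657}{4}} = \sqrt{- \frac{4657}{4} + 8 i \sqrt{21}}$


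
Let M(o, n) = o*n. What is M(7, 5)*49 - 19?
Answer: 1696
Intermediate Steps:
M(o, n) = n*o
M(7, 5)*49 - 19 = (5*7)*49 - 19 = 35*49 - 19 = 1715 - 19 = 1696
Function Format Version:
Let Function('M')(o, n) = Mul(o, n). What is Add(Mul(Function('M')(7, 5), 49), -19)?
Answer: 1696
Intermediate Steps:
Function('M')(o, n) = Mul(n, o)
Add(Mul(Function('M')(7, 5), 49), -19) = Add(Mul(Mul(5, 7), 49), -19) = Add(Mul(35, 49), -19) = Add(1715, -19) = 1696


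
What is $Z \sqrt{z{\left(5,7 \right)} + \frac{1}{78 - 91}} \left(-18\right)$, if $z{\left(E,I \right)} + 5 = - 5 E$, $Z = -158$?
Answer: $\frac{2844 i \sqrt{5083}}{13} \approx 15597.0 i$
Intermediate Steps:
$z{\left(E,I \right)} = -5 - 5 E$
$Z \sqrt{z{\left(5,7 \right)} + \frac{1}{78 - 91}} \left(-18\right) = - 158 \sqrt{\left(-5 - 25\right) + \frac{1}{78 - 91}} \left(-18\right) = - 158 \sqrt{\left(-5 - 25\right) + \frac{1}{-13}} \left(-18\right) = - 158 \sqrt{-30 - \frac{1}{13}} \left(-18\right) = - 158 \sqrt{- \frac{391}{13}} \left(-18\right) = - 158 \frac{i \sqrt{5083}}{13} \left(-18\right) = - \frac{158 i \sqrt{5083}}{13} \left(-18\right) = \frac{2844 i \sqrt{5083}}{13}$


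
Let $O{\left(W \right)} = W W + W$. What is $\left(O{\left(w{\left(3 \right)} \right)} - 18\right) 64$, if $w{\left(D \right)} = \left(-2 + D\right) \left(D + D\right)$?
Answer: $1536$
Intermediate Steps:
$w{\left(D \right)} = 2 D \left(-2 + D\right)$ ($w{\left(D \right)} = \left(-2 + D\right) 2 D = 2 D \left(-2 + D\right)$)
$O{\left(W \right)} = W + W^{2}$ ($O{\left(W \right)} = W^{2} + W = W + W^{2}$)
$\left(O{\left(w{\left(3 \right)} \right)} - 18\right) 64 = \left(2 \cdot 3 \left(-2 + 3\right) \left(1 + 2 \cdot 3 \left(-2 + 3\right)\right) - 18\right) 64 = \left(2 \cdot 3 \cdot 1 \left(1 + 2 \cdot 3 \cdot 1\right) - 18\right) 64 = \left(6 \left(1 + 6\right) - 18\right) 64 = \left(6 \cdot 7 - 18\right) 64 = \left(42 - 18\right) 64 = 24 \cdot 64 = 1536$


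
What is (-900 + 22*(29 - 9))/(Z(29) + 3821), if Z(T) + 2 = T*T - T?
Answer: -460/4631 ≈ -0.099331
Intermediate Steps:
Z(T) = -2 + T² - T (Z(T) = -2 + (T*T - T) = -2 + (T² - T) = -2 + T² - T)
(-900 + 22*(29 - 9))/(Z(29) + 3821) = (-900 + 22*(29 - 9))/((-2 + 29² - 1*29) + 3821) = (-900 + 22*20)/((-2 + 841 - 29) + 3821) = (-900 + 440)/(810 + 3821) = -460/4631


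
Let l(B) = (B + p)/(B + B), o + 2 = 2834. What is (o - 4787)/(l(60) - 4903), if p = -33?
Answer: 78200/196111 ≈ 0.39875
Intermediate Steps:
o = 2832 (o = -2 + 2834 = 2832)
l(B) = (-33 + B)/(2*B) (l(B) = (B - 33)/(B + B) = (-33 + B)/((2*B)) = (-33 + B)*(1/(2*B)) = (-33 + B)/(2*B))
(o - 4787)/(l(60) - 4903) = (2832 - 4787)/((1/2)*(-33 + 60)/60 - 4903) = -1955/((1/2)*(1/60)*27 - 4903) = -1955/(9/40 - 4903) = -1955/(-196111/40) = -1955*(-40/196111) = 78200/196111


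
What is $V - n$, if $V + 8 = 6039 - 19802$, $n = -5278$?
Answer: $-8493$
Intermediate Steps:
$V = -13771$ ($V = -8 + \left(6039 - 19802\right) = -8 - 13763 = -13771$)
$V - n = -13771 - -5278 = -13771 + 5278 = -8493$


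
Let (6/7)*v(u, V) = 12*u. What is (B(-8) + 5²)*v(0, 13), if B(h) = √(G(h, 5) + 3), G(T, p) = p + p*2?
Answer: 0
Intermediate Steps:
G(T, p) = 3*p (G(T, p) = p + 2*p = 3*p)
v(u, V) = 14*u (v(u, V) = 7*(12*u)/6 = 14*u)
B(h) = 3*√2 (B(h) = √(3*5 + 3) = √(15 + 3) = √18 = 3*√2)
(B(-8) + 5²)*v(0, 13) = (3*√2 + 5²)*(14*0) = (3*√2 + 25)*0 = (25 + 3*√2)*0 = 0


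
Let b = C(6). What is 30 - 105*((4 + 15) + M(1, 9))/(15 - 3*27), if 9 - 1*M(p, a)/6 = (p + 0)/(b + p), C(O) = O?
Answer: 3185/22 ≈ 144.77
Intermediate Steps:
b = 6
M(p, a) = 54 - 6*p/(6 + p) (M(p, a) = 54 - 6*(p + 0)/(6 + p) = 54 - 6*p/(6 + p))
30 - 105*((4 + 15) + M(1, 9))/(15 - 3*27) = 30 - 105*((4 + 15) + 12*(27 + 4*1)/(6 + 1))/(15 - 3*27) = 30 - 105*(19 + 12*(27 + 4)/7)/(15 - 81) = 30 - 105*(19 + 12*(⅐)*31)/(-66) = 30 - 105*(19 + 372/7)*(-1)/66 = 30 - 7575*(-1)/66 = 30 - 105*(-505/462) = 30 + 2525/22 = 3185/22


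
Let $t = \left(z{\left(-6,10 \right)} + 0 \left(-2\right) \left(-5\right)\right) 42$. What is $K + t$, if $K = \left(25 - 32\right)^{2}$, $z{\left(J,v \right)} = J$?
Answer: $-203$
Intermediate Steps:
$t = -252$ ($t = \left(-6 + 0 \left(-2\right) \left(-5\right)\right) 42 = \left(-6 + 0 \left(-5\right)\right) 42 = \left(-6 + 0\right) 42 = \left(-6\right) 42 = -252$)
$K = 49$ ($K = \left(-7\right)^{2} = 49$)
$K + t = 49 - 252 = -203$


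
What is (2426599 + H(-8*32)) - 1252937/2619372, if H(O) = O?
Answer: 907927666237/374196 ≈ 2.4263e+6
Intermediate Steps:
(2426599 + H(-8*32)) - 1252937/2619372 = (2426599 - 8*32) - 1252937/2619372 = (2426599 - 256) - 1252937*1/2619372 = 2426343 - 178991/374196 = 907927666237/374196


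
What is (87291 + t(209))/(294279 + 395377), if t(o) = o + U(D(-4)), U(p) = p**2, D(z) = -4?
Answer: 117/922 ≈ 0.12690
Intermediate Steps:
t(o) = 16 + o (t(o) = o + (-4)**2 = o + 16 = 16 + o)
(87291 + t(209))/(294279 + 395377) = (87291 + (16 + 209))/(294279 + 395377) = (87291 + 225)/689656 = 87516*(1/689656) = 117/922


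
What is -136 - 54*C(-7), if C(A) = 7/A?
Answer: -82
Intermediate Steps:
-136 - 54*C(-7) = -136 - 378/(-7) = -136 - 378*(-1)/7 = -136 - 54*(-1) = -136 + 54 = -82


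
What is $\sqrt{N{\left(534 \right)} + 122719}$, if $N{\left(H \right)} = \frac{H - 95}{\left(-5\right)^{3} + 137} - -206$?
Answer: $\frac{13 \sqrt{26193}}{6} \approx 350.66$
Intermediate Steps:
$N{\left(H \right)} = \frac{2377}{12} + \frac{H}{12}$ ($N{\left(H \right)} = \frac{-95 + H}{-125 + 137} + 206 = \frac{-95 + H}{12} + 206 = \left(-95 + H\right) \frac{1}{12} + 206 = \left(- \frac{95}{12} + \frac{H}{12}\right) + 206 = \frac{2377}{12} + \frac{H}{12}$)
$\sqrt{N{\left(534 \right)} + 122719} = \sqrt{\left(\frac{2377}{12} + \frac{1}{12} \cdot 534\right) + 122719} = \sqrt{\left(\frac{2377}{12} + \frac{89}{2}\right) + 122719} = \sqrt{\frac{2911}{12} + 122719} = \sqrt{\frac{1475539}{12}} = \frac{13 \sqrt{26193}}{6}$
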